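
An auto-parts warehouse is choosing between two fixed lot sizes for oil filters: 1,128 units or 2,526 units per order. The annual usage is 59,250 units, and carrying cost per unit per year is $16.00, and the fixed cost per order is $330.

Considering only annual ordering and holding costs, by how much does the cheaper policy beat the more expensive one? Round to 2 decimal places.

For each Q, cost = (D/Q)·S + (Q/2)·H.
TC(1,128) = (59,250/1,128)×330 + (1,128/2)×16 = $26,357.78
TC(2,526) = (59,250/2,526)×330 + (2,526/2)×16 = $27,948.50
|ΔTC| = |$26,357.78 − $27,948.50| = $1,590.72

$1,590.72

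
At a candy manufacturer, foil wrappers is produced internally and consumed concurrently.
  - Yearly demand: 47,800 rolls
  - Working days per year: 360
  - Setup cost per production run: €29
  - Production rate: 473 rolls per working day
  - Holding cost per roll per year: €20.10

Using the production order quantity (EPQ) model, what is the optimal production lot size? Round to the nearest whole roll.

d = 47,800/360 = 132.7778 rolls/day;  effective holding cost H(1 − d/p) = 20.1·(1 − 132.7778/473) = 14.45765
Q* = √(2DS / H_eff) = √(2·47,800·29 / 14.45765) ≈ 437.90

438 rolls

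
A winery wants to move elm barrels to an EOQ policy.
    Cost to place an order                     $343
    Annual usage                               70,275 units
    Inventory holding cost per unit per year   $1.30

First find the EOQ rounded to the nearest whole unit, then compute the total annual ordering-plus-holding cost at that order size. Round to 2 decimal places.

$7,916.52

Q* = √(2·D·S / H) = √(2·70,275·343 / 1.3) = √37,083,576.9 ≈ 6,089.63 → Q = 6,090 units
Orders/yr = 70,275/6,090 = 11.539; ordering cost = 11.539 × $343 = $3,958.02
Average inventory = 6,090/2 = 3045; holding cost = 3045 × $1.3 = $3,958.50
Total = $3,958.02 + $3,958.50 = $7,916.52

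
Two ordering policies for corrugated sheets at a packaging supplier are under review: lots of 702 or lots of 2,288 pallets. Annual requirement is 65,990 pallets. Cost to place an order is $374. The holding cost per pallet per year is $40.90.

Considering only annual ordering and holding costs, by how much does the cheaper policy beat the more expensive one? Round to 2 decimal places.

$8,063.46

Annual cost at Q: ordering D·S/Q plus holding Q·H/2.
TC(702) = (65,990/702)×374 + (702/2)×40.9 = $49,512.97
TC(2,288) = (65,990/2,288)×374 + (2,288/2)×40.9 = $57,576.43
Cheaper: Q = 702.  Difference = $8,063.46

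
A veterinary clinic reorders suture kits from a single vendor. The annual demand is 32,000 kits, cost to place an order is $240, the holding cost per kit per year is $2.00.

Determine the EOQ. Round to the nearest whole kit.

EOQ = √(2DS/H) = √(2 × 32,000 × 240 / 2)
    = √(7,680,000.00) ≈ 2,771.28

2,771 kits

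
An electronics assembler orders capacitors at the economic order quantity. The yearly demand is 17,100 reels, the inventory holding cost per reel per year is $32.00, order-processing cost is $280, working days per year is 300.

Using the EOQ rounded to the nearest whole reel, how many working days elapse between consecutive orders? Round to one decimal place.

9.6 days

Q* = √(2·D·S / H) = √(2·17,100·280 / 32) = √299,250.0 ≈ 547.04 → Q = 547 reels
Cycle time = (working days × Q)/D = (300 × 547) / 17,100 = 9.596 days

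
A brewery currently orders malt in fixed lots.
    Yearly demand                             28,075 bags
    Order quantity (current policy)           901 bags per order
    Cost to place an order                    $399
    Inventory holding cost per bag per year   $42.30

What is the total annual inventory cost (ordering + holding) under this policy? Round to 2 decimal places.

Orders/yr = 28,075/901 = 31.160; ordering cost = 31.160 × $399 = $12,432.77
Average inventory = 901/2 = 450.5; holding cost = 450.5 × $42.3 = $19,056.15
Total = $12,432.77 + $19,056.15 = $31,488.92

$31,488.92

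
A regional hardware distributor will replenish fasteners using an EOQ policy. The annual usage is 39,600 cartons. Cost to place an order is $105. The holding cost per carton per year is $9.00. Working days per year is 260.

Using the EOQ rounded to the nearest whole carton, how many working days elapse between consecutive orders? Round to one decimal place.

6.3 days

2DS/H = 2·39,600·105/9 = 924,000.00
EOQ = √924,000.00 ≈ 961.25 → Q = 961 cartons
T = Q/D × 260 days = 961/39,600 × 260 = 6.310 days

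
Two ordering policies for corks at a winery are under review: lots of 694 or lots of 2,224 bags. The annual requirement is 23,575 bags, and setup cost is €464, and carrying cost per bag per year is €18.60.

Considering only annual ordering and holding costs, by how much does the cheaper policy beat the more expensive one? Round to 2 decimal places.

TC(Q) = (D/Q)S + (Q/2)H
TC(694) = (23,575/694)×464 + (694/2)×18.6 = €22,216.16
TC(2,224) = (23,575/2,224)×464 + (2,224/2)×18.6 = €25,601.73
Cheaper: Q = 694.  Difference = €3,385.57

€3,385.57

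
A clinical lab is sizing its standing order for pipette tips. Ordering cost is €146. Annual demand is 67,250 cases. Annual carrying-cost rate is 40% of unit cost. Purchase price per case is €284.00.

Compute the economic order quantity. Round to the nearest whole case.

416 cases

Holding cost per case per year: H = 40% × €284 = €113.6000
Q* = √(2·D·S / H) = √(2·67,250·146 / 113.6) = √172,860.9 ≈ 415.77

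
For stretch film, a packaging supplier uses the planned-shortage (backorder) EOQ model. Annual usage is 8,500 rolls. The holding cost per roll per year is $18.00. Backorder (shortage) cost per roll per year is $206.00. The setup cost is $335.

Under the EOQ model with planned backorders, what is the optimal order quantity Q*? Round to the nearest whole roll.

Basic EOQ = √(2·8,500·335/18) = 562.485
Backorder adjustment √((H+b)/b) = √((18+206)/206) = 1.0428
Q* = 562.485 × 1.0428 ≈ 586.54

587 rolls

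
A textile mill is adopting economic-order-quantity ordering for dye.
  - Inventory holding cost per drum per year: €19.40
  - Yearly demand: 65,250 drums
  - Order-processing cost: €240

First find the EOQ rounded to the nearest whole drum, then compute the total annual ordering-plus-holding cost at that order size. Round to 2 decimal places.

Q* = √(2·D·S / H) = √(2·65,250·240 / 19.4) = √1,614,433.0 ≈ 1,270.60 → Q = 1,271 drums
Annual ordering cost = (D/Q)·S = (65,250/1,271) × 240 = €12,321.01
Annual holding cost  = (Q/2)·H = (1,271/2) × 19.4 = €12,328.70
Total = €12,321.01 + €12,328.70 = €24,649.71

€24,649.71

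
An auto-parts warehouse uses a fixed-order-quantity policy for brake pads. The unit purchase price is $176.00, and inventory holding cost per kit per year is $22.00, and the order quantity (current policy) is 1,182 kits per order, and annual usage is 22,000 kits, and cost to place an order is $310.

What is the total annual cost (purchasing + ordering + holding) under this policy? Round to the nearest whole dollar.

Ordering: D/Q × S = 22,000/1,182 × $310 = $5,769.88
Holding:  Q/2 × H = 1,182/2 × $22 = $13,002.00
Purchase cost = D·C = 22,000 × 176 = $3,872,000.00
Total = $5,769.88 + $13,002.00 + $3,872,000.00 = $3,890,771.88

$3,890,772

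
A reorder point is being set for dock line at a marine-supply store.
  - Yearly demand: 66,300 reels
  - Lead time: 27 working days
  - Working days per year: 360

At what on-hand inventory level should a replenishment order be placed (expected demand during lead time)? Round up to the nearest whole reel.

4,973 reels

Daily demand d = 66,300 / 360 = 184.167 reels/day
Demand during lead time = 184.167 × 27 = 4,972.50
Reorder point = 4,972.50 → round up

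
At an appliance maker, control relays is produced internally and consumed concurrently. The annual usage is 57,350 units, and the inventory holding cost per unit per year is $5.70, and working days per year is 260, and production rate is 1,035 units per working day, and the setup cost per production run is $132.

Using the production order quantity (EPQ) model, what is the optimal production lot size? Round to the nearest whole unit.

d = 57,350/260 = 220.5769 units/day;  effective holding cost H(1 − d/p) = 5.7·(1 − 220.5769/1035) = 4.48523
Q* = √(2DS / H_eff) = √(2·57,350·132 / 4.48523) ≈ 1,837.28

1,837 units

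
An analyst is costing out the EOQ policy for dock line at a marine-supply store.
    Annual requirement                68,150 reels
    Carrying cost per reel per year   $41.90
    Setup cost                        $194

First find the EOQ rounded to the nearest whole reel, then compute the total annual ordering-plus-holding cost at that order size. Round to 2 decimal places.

Q* = √(2·D·S / H) = √(2·68,150·194 / 41.9) = √631,078.8 ≈ 794.40 → Q = 794 reels
Orders/yr = 68,150/794 = 85.831; ordering cost = 85.831 × $194 = $16,651.26
Average inventory = 794/2 = 397; holding cost = 397 × $41.9 = $16,634.30
Total = $16,651.26 + $16,634.30 = $33,285.56

$33,285.56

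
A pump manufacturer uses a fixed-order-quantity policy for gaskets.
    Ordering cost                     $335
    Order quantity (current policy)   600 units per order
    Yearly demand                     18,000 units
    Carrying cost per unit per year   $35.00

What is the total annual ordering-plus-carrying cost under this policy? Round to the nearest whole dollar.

Annual ordering cost = (D/Q)·S = (18,000/600) × 335 = $10,050.00
Annual holding cost  = (Q/2)·H = (600/2) × 35 = $10,500.00
Total = $10,050.00 + $10,500.00 = $20,550.00

$20,550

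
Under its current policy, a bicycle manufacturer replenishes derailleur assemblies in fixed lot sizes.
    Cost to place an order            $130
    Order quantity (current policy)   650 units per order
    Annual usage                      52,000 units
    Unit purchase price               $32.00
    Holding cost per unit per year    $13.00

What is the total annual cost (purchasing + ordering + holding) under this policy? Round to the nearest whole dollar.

Orders/yr = 52,000/650 = 80.000; ordering cost = 80.000 × $130 = $10,400.00
Average inventory = 650/2 = 325; holding cost = 325 × $13 = $4,225.00
Purchase cost = D·C = 52,000 × 32 = $1,664,000.00
Total = $10,400.00 + $4,225.00 + $1,664,000.00 = $1,678,625.00

$1,678,625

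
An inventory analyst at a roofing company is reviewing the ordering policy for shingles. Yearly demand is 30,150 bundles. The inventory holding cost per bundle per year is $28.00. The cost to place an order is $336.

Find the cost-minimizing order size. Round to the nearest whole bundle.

2DS/H = 2·30,150·336/28 = 723,600.00
EOQ = √723,600.00 ≈ 850.65

851 bundles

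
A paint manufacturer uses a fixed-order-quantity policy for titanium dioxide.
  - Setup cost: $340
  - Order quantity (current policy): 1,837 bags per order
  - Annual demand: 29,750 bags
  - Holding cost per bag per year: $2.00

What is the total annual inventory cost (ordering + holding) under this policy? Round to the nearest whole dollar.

Ordering: D/Q × S = 29,750/1,837 × $340 = $5,506.26
Holding:  Q/2 × H = 1,837/2 × $2 = $1,837.00
Total = $5,506.26 + $1,837.00 = $7,343.26

$7,343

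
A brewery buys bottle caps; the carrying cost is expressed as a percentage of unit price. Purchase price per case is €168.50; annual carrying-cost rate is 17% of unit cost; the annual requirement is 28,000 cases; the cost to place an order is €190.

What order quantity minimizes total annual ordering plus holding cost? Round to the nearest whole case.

609 cases

Holding cost per case per year: H = 17% × €168.5 = €28.6450
EOQ = √(2DS/H) = √(2 × 28,000 × 190 / 28.645)
    = √(371,443.53) ≈ 609.46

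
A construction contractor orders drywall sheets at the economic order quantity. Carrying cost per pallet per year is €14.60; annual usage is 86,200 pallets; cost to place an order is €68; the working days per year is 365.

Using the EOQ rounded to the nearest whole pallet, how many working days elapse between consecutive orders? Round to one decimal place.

EOQ = √(2DS/H) = √(2 × 86,200 × 68 / 14.6)
    = √(802,958.90) ≈ 896.08 → Q = 896 pallets
T = Q/D × 365 days = 896/86,200 × 365 = 3.794 days

3.8 days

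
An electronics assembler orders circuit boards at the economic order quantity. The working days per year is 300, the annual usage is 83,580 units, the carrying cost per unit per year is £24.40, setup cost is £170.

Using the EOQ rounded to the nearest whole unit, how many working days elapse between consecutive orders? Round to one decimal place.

3.9 days

Optimal lot size Q* = (2 × 83,580 × £170 / £24.4)^½ ≈ 1,079.18 → Q = 1,079 units
Cycle time = (working days × Q)/D = (300 × 1,079) / 83,580 = 3.873 days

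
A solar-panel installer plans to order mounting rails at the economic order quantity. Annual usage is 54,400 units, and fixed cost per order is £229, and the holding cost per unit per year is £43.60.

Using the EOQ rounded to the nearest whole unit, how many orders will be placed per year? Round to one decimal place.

2DS/H = 2·54,400·229/43.6 = 571,449.54
EOQ = √571,449.54 ≈ 755.94 → Q = 756
N = D/Q = 54,400/756 ≈ 71.958 orders/yr

72.0 orders per year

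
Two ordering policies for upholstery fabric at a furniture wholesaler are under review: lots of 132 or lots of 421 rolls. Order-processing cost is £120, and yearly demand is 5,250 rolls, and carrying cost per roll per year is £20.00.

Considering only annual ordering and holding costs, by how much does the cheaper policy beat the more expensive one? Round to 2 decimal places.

Annual cost at Q: ordering D·S/Q plus holding Q·H/2.
TC(132) = (5,250/132)×120 + (132/2)×20 = £6,092.73
TC(421) = (5,250/421)×120 + (421/2)×20 = £5,706.44
Lots of 421 are cheaper by £386.29.

£386.29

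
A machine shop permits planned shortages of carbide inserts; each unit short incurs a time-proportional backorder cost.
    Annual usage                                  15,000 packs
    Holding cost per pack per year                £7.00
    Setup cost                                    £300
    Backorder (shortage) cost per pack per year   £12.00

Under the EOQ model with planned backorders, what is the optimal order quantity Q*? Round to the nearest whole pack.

1,427 packs

Basic EOQ = √(2·15,000·300/7) = 1,133.893
Backorder adjustment √((H+b)/b) = √((7+12)/12) = 1.2583
Q* = 1,133.893 × 1.2583 ≈ 1,426.78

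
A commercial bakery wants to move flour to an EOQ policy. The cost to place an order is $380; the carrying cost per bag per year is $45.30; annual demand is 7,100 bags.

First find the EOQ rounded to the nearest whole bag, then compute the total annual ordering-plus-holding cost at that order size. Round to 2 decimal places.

$15,634.54

Q* = √(2·D·S / H) = √(2·7,100·380 / 45.3) = √119,117.0 ≈ 345.13 → Q = 345 bags
Annual ordering cost = (D/Q)·S = (7,100/345) × 380 = $7,820.29
Annual holding cost  = (Q/2)·H = (345/2) × 45.3 = $7,814.25
Total = $7,820.29 + $7,814.25 = $15,634.54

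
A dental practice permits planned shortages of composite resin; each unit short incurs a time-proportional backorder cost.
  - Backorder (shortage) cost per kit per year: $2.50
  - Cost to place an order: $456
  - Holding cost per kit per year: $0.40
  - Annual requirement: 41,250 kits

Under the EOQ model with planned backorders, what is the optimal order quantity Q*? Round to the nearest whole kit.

10,445 kits

Basic EOQ = √(2·41,250·456/0.4) = 9,697.938
Backorder adjustment √((H+b)/b) = √((0.4+2.5)/2.5) = 1.0770
Q* = 9,697.938 × 1.0770 ≈ 10,445.00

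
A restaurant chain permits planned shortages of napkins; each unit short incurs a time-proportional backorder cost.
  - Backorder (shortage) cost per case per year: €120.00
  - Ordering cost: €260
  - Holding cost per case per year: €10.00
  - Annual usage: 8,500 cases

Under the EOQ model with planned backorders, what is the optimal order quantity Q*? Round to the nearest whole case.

Basic EOQ = √(2·8,500·260/10) = 664.831
Backorder adjustment √((H+b)/b) = √((10+120)/120) = 1.0408
Q* = 664.831 × 1.0408 ≈ 691.98

692 cases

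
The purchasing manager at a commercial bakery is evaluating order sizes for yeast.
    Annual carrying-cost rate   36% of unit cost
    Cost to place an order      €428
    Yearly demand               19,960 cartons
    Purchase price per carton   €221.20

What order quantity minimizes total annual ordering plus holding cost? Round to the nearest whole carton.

H = i·C = 0.36 × €221.2 = €79.6320 per carton-year
Optimal lot size Q* = (2 × 19,960 × €428 / €79.632)^½ ≈ 463.21

463 cartons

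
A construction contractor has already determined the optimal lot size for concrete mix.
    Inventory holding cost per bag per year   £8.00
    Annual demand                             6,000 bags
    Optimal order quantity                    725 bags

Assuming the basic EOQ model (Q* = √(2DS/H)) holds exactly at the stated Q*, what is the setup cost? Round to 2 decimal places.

From Q* = √(2DS/H) ⇒ Q*² = 2DS/H.
S = Q²H / (2D) = 725² × 8 / (2 × 6,000) = 350.4167

£350.42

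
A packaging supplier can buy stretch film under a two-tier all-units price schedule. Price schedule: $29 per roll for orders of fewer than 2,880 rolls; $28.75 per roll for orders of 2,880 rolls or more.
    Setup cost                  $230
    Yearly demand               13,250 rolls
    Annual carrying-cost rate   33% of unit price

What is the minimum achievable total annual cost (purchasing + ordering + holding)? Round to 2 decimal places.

H₁ = 33%×$29 = $9.5700;  H₂ = 33%×$28.75 = $9.4875
EOQ₁ = √(2×13,250×230/9.5700) = 798.05  (< 2,880, feasible at tier 1)
EOQ₂ = √(2×13,250×230/9.4875) = 801.51  (< 2,880 → use Q = 2,880 at tier-2 price)
TC(tier 1 (EOQ₁), Q≈798.1) = $391,887.35
TC(tier 2, Q≈2,880.0) = $395,657.66
Minimum at tier 1 (EOQ₁): $391,887.35

$391,887.35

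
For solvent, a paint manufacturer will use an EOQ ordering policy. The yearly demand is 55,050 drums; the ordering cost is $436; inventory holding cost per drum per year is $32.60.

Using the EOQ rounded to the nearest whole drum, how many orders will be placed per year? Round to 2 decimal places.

Optimal lot size Q* = (2 × 55,050 × $436 / $32.6)^½ ≈ 1,213.47 → Q = 1,213
N = D/Q = 55,050/1,213 ≈ 45.383 orders/yr

45.38 orders per year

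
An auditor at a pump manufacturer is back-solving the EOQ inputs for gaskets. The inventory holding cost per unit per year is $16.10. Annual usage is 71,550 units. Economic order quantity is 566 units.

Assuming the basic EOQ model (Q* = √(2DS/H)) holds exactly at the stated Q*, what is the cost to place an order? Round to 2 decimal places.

$36.04

From Q* = √(2DS/H) ⇒ Q*² = 2DS/H.
S = Q²H / (2D) = 566² × 16.1 / (2 × 71,550) = 36.0428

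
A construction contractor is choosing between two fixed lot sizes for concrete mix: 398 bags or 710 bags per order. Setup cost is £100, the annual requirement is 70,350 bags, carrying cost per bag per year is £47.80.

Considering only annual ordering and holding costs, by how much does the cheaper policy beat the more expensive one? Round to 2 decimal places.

Annual cost at Q: ordering D·S/Q plus holding Q·H/2.
TC(398) = (70,350/398)×100 + (398/2)×47.8 = £27,188.08
TC(710) = (70,350/710)×100 + (710/2)×47.8 = £26,877.45
Cheaper: Q = 710.  Difference = £310.63

£310.63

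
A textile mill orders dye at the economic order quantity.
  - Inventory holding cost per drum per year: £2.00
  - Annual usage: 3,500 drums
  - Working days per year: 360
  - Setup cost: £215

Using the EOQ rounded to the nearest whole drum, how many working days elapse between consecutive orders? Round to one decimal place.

EOQ = √(2DS/H) = √(2 × 3,500 × 215 / 2)
    = √(752,500.00) ≈ 867.47 → Q = 867 drums
Days between orders = 360 / (D/Q) = 360 / 4.037 ≈ 89.177

89.2 days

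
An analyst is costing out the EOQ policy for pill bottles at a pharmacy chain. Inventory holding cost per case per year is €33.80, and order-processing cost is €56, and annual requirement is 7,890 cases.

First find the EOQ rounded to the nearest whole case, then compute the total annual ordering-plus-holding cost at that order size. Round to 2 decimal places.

€5,465.21

Optimal lot size Q* = (2 × 7,890 × €56 / €33.8)^½ ≈ 161.69 → Q = 162 cases
Annual ordering cost = (D/Q)·S = (7,890/162) × 56 = €2,727.41
Annual holding cost  = (Q/2)·H = (162/2) × 33.8 = €2,737.80
Total = €2,727.41 + €2,737.80 = €5,465.21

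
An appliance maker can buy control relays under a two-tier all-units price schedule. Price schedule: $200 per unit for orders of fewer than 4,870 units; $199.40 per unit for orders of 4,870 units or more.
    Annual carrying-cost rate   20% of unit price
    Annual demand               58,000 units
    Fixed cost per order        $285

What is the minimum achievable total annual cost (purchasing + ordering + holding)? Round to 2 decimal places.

$11,636,364.82

H₁ = 20%×$200 = $40.0000;  H₂ = 20%×$199.40 = $39.8800
EOQ₁ = √(2×58,000×285/40.0000) = 909.12  (< 4,870, feasible at tier 1)
EOQ₂ = √(2×58,000×285/39.8800) = 910.49  (< 4,870 → use Q = 4,870 at tier-2 price)
TC(tier 1 (EOQ₁), Q≈909.1) = $11,636,364.82
TC(tier 2, Q≈4,870.0) = $11,665,702.05
Minimum at tier 1 (EOQ₁): $11,636,364.82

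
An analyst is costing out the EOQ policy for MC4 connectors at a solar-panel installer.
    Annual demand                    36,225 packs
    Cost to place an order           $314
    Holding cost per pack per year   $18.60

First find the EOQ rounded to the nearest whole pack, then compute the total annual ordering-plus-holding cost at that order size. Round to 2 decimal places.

2DS/H = 2·36,225·314/18.6 = 1,223,080.65
EOQ = √1,223,080.65 ≈ 1,105.93 → Q = 1,106 packs
Orders/yr = 36,225/1,106 = 32.753; ordering cost = 32.753 × $314 = $10,284.49
Average inventory = 1,106/2 = 553; holding cost = 553 × $18.6 = $10,285.80
Total = $10,284.49 + $10,285.80 = $20,570.29

$20,570.29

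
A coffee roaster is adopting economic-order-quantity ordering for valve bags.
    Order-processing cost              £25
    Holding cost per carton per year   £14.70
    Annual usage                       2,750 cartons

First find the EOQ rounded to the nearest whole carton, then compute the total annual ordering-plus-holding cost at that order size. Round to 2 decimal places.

£1,421.71

Q* = √(2·D·S / H) = √(2·2,750·25 / 14.7) = √9,353.7 ≈ 96.71 → Q = 97 cartons
Annual ordering cost = (D/Q)·S = (2,750/97) × 25 = £708.76
Annual holding cost  = (Q/2)·H = (97/2) × 14.7 = £712.95
Total = £708.76 + £712.95 = £1,421.71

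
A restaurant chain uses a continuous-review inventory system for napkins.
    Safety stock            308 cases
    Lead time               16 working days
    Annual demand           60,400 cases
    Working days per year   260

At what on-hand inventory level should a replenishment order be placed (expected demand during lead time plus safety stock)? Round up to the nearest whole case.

Daily demand d = 60,400 / 260 = 232.308 cases/day
Demand during lead time = 232.308 × 16 = 3,716.92
Reorder point = 3,716.92 + 308 = 4,024.92 → round up

4,025 cases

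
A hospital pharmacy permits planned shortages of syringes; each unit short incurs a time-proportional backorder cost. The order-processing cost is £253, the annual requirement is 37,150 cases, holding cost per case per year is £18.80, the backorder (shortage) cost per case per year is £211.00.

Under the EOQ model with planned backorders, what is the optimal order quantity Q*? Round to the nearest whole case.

Basic EOQ = √(2·37,150·253/18.8) = 999.944
Backorder adjustment √((H+b)/b) = √((18.8+211)/211) = 1.0436
Q* = 999.944 × 1.0436 ≈ 1,043.54

1,044 cases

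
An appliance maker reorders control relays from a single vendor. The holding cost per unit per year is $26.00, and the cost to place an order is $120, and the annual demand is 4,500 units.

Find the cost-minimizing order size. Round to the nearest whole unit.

204 units

Q* = √(2·D·S / H) = √(2·4,500·120 / 26) = √41,538.5 ≈ 203.81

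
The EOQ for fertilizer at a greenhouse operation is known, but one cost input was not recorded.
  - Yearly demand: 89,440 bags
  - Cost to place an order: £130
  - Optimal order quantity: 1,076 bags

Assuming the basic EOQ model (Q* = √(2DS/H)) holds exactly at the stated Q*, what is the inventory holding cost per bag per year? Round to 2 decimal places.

EOQ relation: Q² = 2DS/H, so rearrange for the unknown.
H = 2DS / Q² = 2 × 89,440 × 130 / 1,076² = 20.0854

£20.09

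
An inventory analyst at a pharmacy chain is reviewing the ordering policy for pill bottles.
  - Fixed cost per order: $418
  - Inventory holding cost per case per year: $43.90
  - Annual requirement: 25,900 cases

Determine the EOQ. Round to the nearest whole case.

702 cases

Q* = √(2·D·S / H) = √(2·25,900·418 / 43.9) = √493,221.0 ≈ 702.30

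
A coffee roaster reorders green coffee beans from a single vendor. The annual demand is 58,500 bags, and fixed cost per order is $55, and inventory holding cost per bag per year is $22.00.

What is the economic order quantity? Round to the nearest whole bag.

541 bags

Optimal lot size Q* = (2 × 58,500 × $55 / $22)^½ ≈ 540.83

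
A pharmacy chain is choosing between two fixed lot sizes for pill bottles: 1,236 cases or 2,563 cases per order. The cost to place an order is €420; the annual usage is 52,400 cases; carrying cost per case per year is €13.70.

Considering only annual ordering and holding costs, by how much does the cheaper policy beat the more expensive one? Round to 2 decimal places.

€129.06

For each Q, cost = (D/Q)·S + (Q/2)·H.
TC(1,236) = (52,400/1,236)×420 + (1,236/2)×13.7 = €26,272.43
TC(2,563) = (52,400/2,563)×420 + (2,563/2)×13.7 = €26,143.36
Lots of 2,563 are cheaper by €129.06.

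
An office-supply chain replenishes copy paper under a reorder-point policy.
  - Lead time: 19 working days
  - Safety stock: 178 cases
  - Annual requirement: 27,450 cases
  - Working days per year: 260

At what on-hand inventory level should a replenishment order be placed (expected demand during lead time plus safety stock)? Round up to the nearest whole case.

Daily demand d = 27,450 / 260 = 105.577 cases/day
Demand during lead time = 105.577 × 19 = 2,005.96
Reorder point = 2,005.96 + 178 = 2,183.96 → round up

2,184 cases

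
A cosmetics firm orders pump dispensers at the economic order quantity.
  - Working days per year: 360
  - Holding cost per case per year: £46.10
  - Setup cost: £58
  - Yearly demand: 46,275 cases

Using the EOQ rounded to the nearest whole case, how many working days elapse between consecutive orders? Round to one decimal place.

2.7 days

EOQ = √(2DS/H) = √(2 × 46,275 × 58 / 46.1)
    = √(116,440.35) ≈ 341.23 → Q = 341 cases
Days between orders = 360 / (D/Q) = 360 / 135.704 ≈ 2.653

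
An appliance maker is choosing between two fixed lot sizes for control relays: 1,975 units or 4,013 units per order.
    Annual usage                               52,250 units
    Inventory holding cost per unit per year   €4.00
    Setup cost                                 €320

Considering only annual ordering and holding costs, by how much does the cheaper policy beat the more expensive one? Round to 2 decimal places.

€223.36

Annual cost at Q: ordering D·S/Q plus holding Q·H/2.
TC(1,975) = (52,250/1,975)×320 + (1,975/2)×4 = €12,415.82
TC(4,013) = (52,250/4,013)×320 + (4,013/2)×4 = €12,192.46
Lots of 4,013 are cheaper by €223.36.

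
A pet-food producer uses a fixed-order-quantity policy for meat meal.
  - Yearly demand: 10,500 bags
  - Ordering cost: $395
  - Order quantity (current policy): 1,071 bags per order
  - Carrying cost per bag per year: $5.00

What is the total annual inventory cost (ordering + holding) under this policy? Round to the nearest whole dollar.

$6,550

Annual ordering cost = (D/Q)·S = (10,500/1,071) × 395 = $3,872.55
Annual holding cost  = (Q/2)·H = (1,071/2) × 5 = $2,677.50
Total = $3,872.55 + $2,677.50 = $6,550.05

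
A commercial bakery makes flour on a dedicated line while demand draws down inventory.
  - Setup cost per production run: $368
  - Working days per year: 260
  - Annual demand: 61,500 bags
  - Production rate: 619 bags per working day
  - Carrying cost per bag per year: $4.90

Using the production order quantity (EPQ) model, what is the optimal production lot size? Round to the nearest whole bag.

Daily demand d = 61,500/260 = 236.538; p = 619; 1 − d/p = 0.61787
EPQ = √(2DS / (H(1 − d/p)))
    = √(2 × 61,500 × 368 / (4.9 × 0.61787)) ≈ 3,866.61

3,867 bags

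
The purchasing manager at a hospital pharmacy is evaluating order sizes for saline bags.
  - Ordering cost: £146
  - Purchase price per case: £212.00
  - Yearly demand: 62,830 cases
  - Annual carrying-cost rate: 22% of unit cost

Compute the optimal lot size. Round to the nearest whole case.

Holding cost per case per year: H = 22% × £212 = £46.6400
Optimal lot size Q* = (2 × 62,830 × £146 / £46.64)^½ ≈ 627.19

627 cases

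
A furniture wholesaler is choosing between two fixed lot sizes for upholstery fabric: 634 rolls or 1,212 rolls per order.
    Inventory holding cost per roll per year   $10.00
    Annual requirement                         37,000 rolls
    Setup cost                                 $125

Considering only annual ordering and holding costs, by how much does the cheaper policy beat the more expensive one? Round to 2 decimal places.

TC(Q) = (D/Q)S + (Q/2)H
TC(634) = (37,000/634)×125 + (634/2)×10 = $10,464.95
TC(1,212) = (37,000/1,212)×125 + (1,212/2)×10 = $9,876.01
|ΔTC| = |$10,464.95 − $9,876.01| = $588.95

$588.95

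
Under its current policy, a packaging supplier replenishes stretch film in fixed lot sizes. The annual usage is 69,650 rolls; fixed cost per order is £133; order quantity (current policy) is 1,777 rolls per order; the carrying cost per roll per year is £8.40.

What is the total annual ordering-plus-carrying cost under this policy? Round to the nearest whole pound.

£12,676

Ordering: D/Q × S = 69,650/1,777 × £133 = £5,212.97
Holding:  Q/2 × H = 1,777/2 × £8.4 = £7,463.40
Total = £5,212.97 + £7,463.40 = £12,676.37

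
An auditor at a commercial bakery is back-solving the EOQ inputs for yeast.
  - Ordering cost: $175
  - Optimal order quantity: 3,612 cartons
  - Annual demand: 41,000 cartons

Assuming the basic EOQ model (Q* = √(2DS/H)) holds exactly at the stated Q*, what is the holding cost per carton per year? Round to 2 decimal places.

$1.10

EOQ relation: Q² = 2DS/H, so rearrange for the unknown.
H = 2DS / Q² = 2 × 41,000 × 175 / 3,612² = 1.0999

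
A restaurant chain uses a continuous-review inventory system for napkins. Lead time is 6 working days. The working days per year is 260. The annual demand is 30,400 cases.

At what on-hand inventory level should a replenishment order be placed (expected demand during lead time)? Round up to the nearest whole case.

702 cases

Daily demand d = 30,400 / 260 = 116.923 cases/day
Demand during lead time = 116.923 × 6 = 701.54
Reorder point = 701.54 → round up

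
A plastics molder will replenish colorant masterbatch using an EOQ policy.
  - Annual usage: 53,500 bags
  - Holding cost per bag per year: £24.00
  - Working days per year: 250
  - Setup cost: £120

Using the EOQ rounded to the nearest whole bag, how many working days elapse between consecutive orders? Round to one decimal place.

2DS/H = 2·53,500·120/24 = 535,000.00
EOQ = √535,000.00 ≈ 731.44 → Q = 731 bags
Cycle time = (working days × Q)/D = (250 × 731) / 53,500 = 3.416 days

3.4 days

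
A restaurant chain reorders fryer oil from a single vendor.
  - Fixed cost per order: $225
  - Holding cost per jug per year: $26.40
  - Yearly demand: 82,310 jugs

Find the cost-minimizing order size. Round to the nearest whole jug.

2DS/H = 2·82,310·225/26.4 = 1,403,011.36
EOQ = √1,403,011.36 ≈ 1,184.49

1,184 jugs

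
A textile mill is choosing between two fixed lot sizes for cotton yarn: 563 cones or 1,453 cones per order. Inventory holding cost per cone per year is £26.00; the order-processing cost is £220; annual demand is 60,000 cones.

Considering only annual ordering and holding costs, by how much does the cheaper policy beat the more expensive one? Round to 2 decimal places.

£2,791.17

Annual cost at Q: ordering D·S/Q plus holding Q·H/2.
TC(563) = (60,000/563)×220 + (563/2)×26 = £30,764.83
TC(1,453) = (60,000/1,453)×220 + (1,453/2)×26 = £27,973.65
|ΔTC| = |£30,764.83 − £27,973.65| = £2,791.17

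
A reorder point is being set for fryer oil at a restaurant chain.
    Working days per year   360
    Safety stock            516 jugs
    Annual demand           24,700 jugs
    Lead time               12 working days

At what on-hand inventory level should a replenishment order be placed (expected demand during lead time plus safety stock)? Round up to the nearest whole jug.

Daily demand d = 24,700 / 360 = 68.611 jugs/day
Demand during lead time = 68.611 × 12 = 823.33
Reorder point = 823.33 + 516 = 1,339.33 → round up

1,340 jugs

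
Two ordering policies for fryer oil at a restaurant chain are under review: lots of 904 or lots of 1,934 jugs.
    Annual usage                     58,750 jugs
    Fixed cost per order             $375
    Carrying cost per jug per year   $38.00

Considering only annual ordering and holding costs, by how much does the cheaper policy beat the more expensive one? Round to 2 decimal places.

$6,590.69

For each Q, cost = (D/Q)·S + (Q/2)·H.
TC(904) = (58,750/904)×375 + (904/2)×38 = $41,546.85
TC(1,934) = (58,750/1,934)×375 + (1,934/2)×38 = $48,137.55
|ΔTC| = |$41,546.85 − $48,137.55| = $6,590.69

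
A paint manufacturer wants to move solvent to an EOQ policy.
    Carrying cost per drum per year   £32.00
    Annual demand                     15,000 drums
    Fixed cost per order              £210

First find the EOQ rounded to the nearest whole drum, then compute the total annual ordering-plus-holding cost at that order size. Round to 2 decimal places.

Optimal lot size Q* = (2 × 15,000 × £210 / £32)^½ ≈ 443.71 → Q = 444 drums
Ordering: D/Q × S = 15,000/444 × £210 = £7,094.59
Holding:  Q/2 × H = 444/2 × £32 = £7,104.00
Total = £7,094.59 + £7,104.00 = £14,198.59

£14,198.59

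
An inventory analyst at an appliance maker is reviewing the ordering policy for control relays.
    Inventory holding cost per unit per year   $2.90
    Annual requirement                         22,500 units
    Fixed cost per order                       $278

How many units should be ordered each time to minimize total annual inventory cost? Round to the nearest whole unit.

2,077 units

EOQ = √(2DS/H) = √(2 × 22,500 × 278 / 2.9)
    = √(4,313,793.10) ≈ 2,076.97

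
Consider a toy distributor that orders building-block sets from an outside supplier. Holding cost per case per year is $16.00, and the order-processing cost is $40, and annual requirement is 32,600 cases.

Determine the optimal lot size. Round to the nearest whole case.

404 cases

Optimal lot size Q* = (2 × 32,600 × $40 / $16)^½ ≈ 403.73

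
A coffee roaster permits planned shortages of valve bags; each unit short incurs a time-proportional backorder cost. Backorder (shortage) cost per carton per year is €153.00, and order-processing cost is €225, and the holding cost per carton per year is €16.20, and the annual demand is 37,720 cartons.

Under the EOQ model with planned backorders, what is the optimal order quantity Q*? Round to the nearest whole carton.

Basic EOQ = √(2·37,720·225/16.2) = 1,023.610
Backorder adjustment √((H+b)/b) = √((16.2+153)/153) = 1.0516
Q* = 1,023.610 × 1.0516 ≈ 1,076.44

1,076 cartons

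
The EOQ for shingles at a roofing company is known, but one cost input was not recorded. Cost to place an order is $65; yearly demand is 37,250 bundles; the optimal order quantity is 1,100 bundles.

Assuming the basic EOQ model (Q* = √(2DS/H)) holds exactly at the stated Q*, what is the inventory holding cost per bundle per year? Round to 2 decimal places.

EOQ relation: Q² = 2DS/H, so rearrange for the unknown.
H = 2DS / Q² = 2 × 37,250 × 65 / 1,100² = 4.0021

$4.00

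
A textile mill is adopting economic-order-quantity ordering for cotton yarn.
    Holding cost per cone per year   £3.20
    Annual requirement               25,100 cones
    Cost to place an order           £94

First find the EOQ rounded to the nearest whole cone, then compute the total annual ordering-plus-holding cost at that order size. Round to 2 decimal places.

Q* = √(2·D·S / H) = √(2·25,100·94 / 3.2) = √1,474,625.0 ≈ 1,214.34 → Q = 1,214 cones
Annual ordering cost = (D/Q)·S = (25,100/1,214) × 94 = £1,943.49
Annual holding cost  = (Q/2)·H = (1,214/2) × 3.2 = £1,942.40
Total = £1,943.49 + £1,942.40 = £3,885.89

£3,885.89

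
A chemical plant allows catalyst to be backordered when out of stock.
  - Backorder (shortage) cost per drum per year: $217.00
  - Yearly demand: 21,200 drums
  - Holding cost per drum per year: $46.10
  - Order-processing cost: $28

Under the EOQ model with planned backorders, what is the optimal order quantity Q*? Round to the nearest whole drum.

Q* = √(2DS/H) · √((H + b)/b)
   = √(2 × 21,200 × 28 / 46.1) · √((46.1 + 217) / 217)
   = 160.477 × 1.1011 ≈ 176.70

177 drums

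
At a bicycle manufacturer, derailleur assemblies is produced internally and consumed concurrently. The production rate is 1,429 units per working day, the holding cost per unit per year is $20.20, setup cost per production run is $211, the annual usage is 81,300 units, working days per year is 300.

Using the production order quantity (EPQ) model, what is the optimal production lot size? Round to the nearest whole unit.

1,448 units

d = 81,300/300 = 271.0000 units/day;  effective holding cost H(1 − d/p) = 20.2·(1 − 271.0000/1429) = 16.36921
Q* = √(2DS / H_eff) = √(2·81,300·211 / 16.36921) ≈ 1,447.73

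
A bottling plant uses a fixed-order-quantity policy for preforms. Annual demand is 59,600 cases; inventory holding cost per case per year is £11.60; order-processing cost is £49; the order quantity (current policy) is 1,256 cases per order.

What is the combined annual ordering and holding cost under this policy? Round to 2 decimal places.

£9,609.96

Orders/yr = 59,600/1,256 = 47.452; ordering cost = 47.452 × £49 = £2,325.16
Average inventory = 1,256/2 = 628; holding cost = 628 × £11.6 = £7,284.80
Total = £2,325.16 + £7,284.80 = £9,609.96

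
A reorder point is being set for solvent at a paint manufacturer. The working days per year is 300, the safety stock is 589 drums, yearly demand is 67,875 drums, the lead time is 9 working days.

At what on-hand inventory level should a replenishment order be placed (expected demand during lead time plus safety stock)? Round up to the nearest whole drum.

Daily demand d = 67,875 / 300 = 226.250 drums/day
Demand during lead time = 226.250 × 9 = 2,036.25
Reorder point = 2,036.25 + 589 = 2,625.25 → round up

2,626 drums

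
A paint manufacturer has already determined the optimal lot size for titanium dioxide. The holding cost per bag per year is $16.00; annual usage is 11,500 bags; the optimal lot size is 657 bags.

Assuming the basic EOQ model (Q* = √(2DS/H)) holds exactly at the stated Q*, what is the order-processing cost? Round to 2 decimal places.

$300.28

From Q* = √(2DS/H) ⇒ Q*² = 2DS/H.
S = Q²H / (2D) = 657² × 16 / (2 × 11,500) = 300.2776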